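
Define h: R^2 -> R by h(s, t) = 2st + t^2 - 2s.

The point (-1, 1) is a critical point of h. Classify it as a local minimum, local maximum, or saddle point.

saddle point

The Hessian of h is constant: H = [[0, 2], [2, 2]].
det(H) = 0·2 − 2² = -4.
Since det(H) < 0, H is indefinite and the critical point is a saddle point.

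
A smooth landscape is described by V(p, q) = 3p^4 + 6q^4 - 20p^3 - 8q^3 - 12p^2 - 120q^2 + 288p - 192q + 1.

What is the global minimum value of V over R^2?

-2079

V(p,q) separates as A(p) + B(q) + 1, so its minimum is min A + min B + 1.
A'(p) = 12(p - 4)(p - 3)(p + 2) vanishes at p ∈ {-2, 3, 4}; B'(q) = 24(q - 4)(q + 1)(q + 2) vanishes at q ∈ {-2, -1, 4}.
Local minima of A (where A''>0): A(-2)=-416, A(4)=448. Local minima of B: B(-2)=64, B(4)=-1664.
So the global minimum of V is A(-2) + B(4) + 1 = -416 − 1664 + 1 = -2079, attained at (-2, 4).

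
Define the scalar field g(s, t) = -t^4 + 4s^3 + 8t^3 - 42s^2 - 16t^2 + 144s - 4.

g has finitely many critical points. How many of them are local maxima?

2

g separates as a function of s plus a function of t, so ∇g=0 decouples.
∂g/∂s = 12(s - 4)(s - 3) = 0 at s ∈ {3, 4}; ∂g/∂t = -4t(t - 4)(t - 2) = 0 at t ∈ {0, 2, 4}.
The Hessian is diagonal: diag(g_ss, g_tt). Second derivatives: g_ss(3)=-12, g_ss(4)=12; g_tt(0)=-32, g_tt(2)=16, g_tt(4)=-32.
Local maxima occur where both diagonal entries negative: (3, 0), (3, 4). Count: 2.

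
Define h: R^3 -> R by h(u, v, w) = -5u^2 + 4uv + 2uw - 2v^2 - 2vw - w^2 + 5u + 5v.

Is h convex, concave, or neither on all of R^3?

h is quadratic, so its Hessian is the constant matrix H = [[-10, 4, 2], [4, -4, -2], [2, -2, -2]].
Leading principal minors: -10, 24, -24.
Signs alternate −, +, − ⇒ H ≺ 0 ⇒ concave.

concave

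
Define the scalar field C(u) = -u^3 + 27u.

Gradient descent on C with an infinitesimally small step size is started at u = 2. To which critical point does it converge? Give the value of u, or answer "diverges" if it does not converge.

-3

C'(u) = -3(u - 3)(u + 3), so C'(2) = 15.
Gradient descent moves in the -C' direction, i.e. u is decreasing.
The nearest critical point in that direction is u = -3, where C'' = 18 > 0 (a local minimum). The iterate converges there.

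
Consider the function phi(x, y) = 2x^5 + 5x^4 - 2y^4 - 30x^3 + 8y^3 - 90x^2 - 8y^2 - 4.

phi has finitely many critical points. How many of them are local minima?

2

phi separates as a function of x plus a function of y, so ∇phi=0 decouples.
∂phi/∂x = 10x(x - 3)(x + 2)(x + 3) = 0 at x ∈ {-3, -2, 0, 3}; ∂phi/∂y = -8y(y - 2)(y - 1) = 0 at y ∈ {0, 1, 2}.
The Hessian is diagonal: diag(phi_xx, phi_yy). Second derivatives: phi_xx(-3)=-180, phi_xx(-2)=100, phi_xx(0)=-180, phi_xx(3)=900; phi_yy(0)=-16, phi_yy(1)=8, phi_yy(2)=-16.
Local minima occur where both diagonal entries positive: (-2, 1), (3, 1). Count: 2.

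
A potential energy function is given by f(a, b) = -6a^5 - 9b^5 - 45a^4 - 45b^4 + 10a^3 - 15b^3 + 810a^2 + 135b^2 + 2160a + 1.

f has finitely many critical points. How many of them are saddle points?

f separates as a function of a plus a function of b, so ∇f=0 decouples.
∂f/∂a = -30(a - 3)(a + 2)(a + 3)(a + 4) = 0 at a ∈ {-4, -3, -2, 3}; ∂f/∂b = -45b(b - 1)(b + 2)(b + 3) = 0 at b ∈ {-3, -2, 0, 1}.
The Hessian is diagonal: diag(f_aa, f_bb). Second derivatives: f_aa(-4)=420, f_aa(-3)=-180, f_aa(-2)=300, f_aa(3)=-6300; f_bb(-3)=540, f_bb(-2)=-270, f_bb(0)=270, f_bb(1)=-540.
Saddle points occur where the two diagonal entries have opposite signs: (-4, -2), (-4, 1), (-3, -3), (-3, 0), (-2, -2), (-2, 1), (3, -3), (3, 0). Count: 8.

8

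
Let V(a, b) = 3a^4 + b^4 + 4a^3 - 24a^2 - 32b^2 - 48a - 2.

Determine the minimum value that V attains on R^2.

-370

V(a,b) separates as P(a) + Q(b) − 2, so its minimum is min P + min Q − 2.
P'(a) = 12(a - 2)(a + 1)(a + 2) vanishes at a ∈ {-2, -1, 2}; Q'(b) = 4b(b - 4)(b + 4) vanishes at b ∈ {-4, 0, 4}.
Local minima of P (where P''>0): P(-2)=16, P(2)=-112. Local minima of Q: Q(-4)=-256, Q(4)=-256.
So the global minimum of V is P(2) + Q(-4) − 2 = -112 − 256 − 2 = -370, attained at (2, -4).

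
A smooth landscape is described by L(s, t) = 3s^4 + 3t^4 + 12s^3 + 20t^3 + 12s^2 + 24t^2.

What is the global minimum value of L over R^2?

L(s,t) separates as P(s) + Q(t), so its minimum is min P + min Q.
P'(s) = 12s(s + 1)(s + 2) vanishes at s ∈ {-2, -1, 0}; Q'(t) = 12t(t + 1)(t + 4) vanishes at t ∈ {-4, -1, 0}.
Local minima of P (where P''>0): P(-2)=0, P(0)=0. Local minima of Q: Q(-4)=-128, Q(0)=0.
So the global minimum of L is P(-2) + Q(-4) = 0 − 128 = -128, attained at (-2, -4).

-128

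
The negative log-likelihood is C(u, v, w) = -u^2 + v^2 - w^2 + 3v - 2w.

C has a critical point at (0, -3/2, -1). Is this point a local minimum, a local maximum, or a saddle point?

The Hessian is constant: H = [[-2, 0, 0], [0, 2, 0], [0, 0, -2]].
Leading principal minors: Δ₁ = -2, Δ₂ = -4, Δ₃ = 8.
The minors fit neither the all-positive nor the alternating-sign pattern, so H is indefinite: a saddle point.

saddle point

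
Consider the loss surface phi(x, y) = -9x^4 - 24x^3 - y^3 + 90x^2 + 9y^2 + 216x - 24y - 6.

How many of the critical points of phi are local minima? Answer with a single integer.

phi separates as a function of x plus a function of y, so ∇phi=0 decouples.
∂phi/∂x = -36(x - 2)(x + 1)(x + 3) = 0 at x ∈ {-3, -1, 2}; ∂phi/∂y = -3(y - 4)(y - 2) = 0 at y ∈ {2, 4}.
The Hessian is diagonal: diag(phi_xx, phi_yy). Second derivatives: phi_xx(-3)=-360, phi_xx(-1)=216, phi_xx(2)=-540; phi_yy(2)=6, phi_yy(4)=-6.
Local minima occur where both diagonal entries positive: (-1, 2). Count: 1.

1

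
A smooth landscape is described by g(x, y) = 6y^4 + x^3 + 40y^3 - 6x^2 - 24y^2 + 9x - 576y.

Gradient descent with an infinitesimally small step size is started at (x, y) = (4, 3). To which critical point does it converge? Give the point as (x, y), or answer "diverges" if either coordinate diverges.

g is separable, so gradient descent decouples: x follows -∂g/∂x, y follows -∂g/∂y.
∂g/∂x = 3(x - 3)(x - 1); at x=4 this is 9, so x decreases.
∂g/∂y = 24(y - 2)(y + 3)(y + 4); at y=3 this is 1008, so y decreases.
x converges to its nearest critical value 3 (a local min of the x-part); y converges to 2. The iterate converges to (3, 2).

(3, 2)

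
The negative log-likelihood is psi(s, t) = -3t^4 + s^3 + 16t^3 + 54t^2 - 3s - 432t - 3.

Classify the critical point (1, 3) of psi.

The mixed partial ∂²psi/∂s∂t is 0, so the Hessian at any point is diag(psi_ss, psi_tt) = diag(6s, 12(-3t^2 + 8t + 9)).
At (1, 3): H = diag(6, 72).
Both eigenvalues are positive, so H is positive definite: a local minimum.

local minimum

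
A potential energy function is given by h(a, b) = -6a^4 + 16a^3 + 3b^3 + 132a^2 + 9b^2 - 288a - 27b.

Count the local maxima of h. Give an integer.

h separates as a function of a plus a function of b, so ∇h=0 decouples.
∂h/∂a = -24(a - 4)(a - 1)(a + 3) = 0 at a ∈ {-3, 1, 4}; ∂h/∂b = 9(b - 1)(b + 3) = 0 at b ∈ {-3, 1}.
The Hessian is diagonal: diag(h_aa, h_bb). Second derivatives: h_aa(-3)=-672, h_aa(1)=288, h_aa(4)=-504; h_bb(-3)=-36, h_bb(1)=36.
Local maxima occur where both diagonal entries negative: (-3, -3), (4, -3). Count: 2.

2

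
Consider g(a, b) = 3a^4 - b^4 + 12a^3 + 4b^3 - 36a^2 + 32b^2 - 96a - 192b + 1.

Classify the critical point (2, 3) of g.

local minimum

The mixed partial ∂²g/∂a∂b is 0, so the Hessian at any point is diag(g_aa, g_bb) = diag(36(a^2 + 2a - 2), 4(-3b^2 + 6b + 16)).
At (2, 3): H = diag(216, 28).
Both eigenvalues are positive, so H is positive definite: a local minimum.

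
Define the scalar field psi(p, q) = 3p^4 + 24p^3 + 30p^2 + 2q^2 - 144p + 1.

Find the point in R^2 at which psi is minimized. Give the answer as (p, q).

psi(p,q) separates as A(p) + B(q) + 1, so its minimum is min A + min B + 1.
A'(p) = 12(p - 1)(p + 3)(p + 4) vanishes at p ∈ {-4, -3, 1}; B'(q) = 4q vanishes at q ∈ {0}.
Local minima of A (where A''>0): A(-4)=288, A(1)=-87. Local minima of B: B(0)=0.
So the global minimum of psi is A(1) + B(0) + 1 = -87 + 0 + 1 = -86, attained at (1, 0).

(1, 0)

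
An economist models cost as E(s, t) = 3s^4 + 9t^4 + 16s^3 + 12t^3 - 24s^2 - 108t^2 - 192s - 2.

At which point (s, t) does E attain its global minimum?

E(s,t) separates as P(s) + Q(t) − 2, so its minimum is min P + min Q − 2.
P'(s) = 12(s - 2)(s + 2)(s + 4) vanishes at s ∈ {-4, -2, 2}; Q'(t) = 36t(t - 2)(t + 3) vanishes at t ∈ {-3, 0, 2}.
Local minima of P (where P''>0): P(-4)=128, P(2)=-304. Local minima of Q: Q(-3)=-567, Q(2)=-192.
So the global minimum of E is P(2) + Q(-3) − 2 = -304 − 567 − 2 = -873, attained at (2, -3).

(2, -3)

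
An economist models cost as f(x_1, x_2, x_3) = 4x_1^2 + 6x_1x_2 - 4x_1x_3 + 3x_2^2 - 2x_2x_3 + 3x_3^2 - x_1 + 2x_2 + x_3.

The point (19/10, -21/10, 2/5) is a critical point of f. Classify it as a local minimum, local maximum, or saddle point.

local minimum

The Hessian is constant: H = [[8, 6, -4], [6, 6, -2], [-4, -2, 6]].
Leading principal minors: Δ₁ = 8, Δ₂ = 12, Δ₃ = 40.
All leading minors are positive, so H is positive definite: a local minimum.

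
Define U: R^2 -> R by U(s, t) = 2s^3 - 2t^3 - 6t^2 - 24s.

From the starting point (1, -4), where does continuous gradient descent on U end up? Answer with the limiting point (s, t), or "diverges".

(2, -2)

U is separable, so gradient descent decouples: s follows -∂U/∂s, t follows -∂U/∂t.
∂U/∂s = 6(s - 2)(s + 2); at s=1 this is -18, so s increases.
∂U/∂t = -6t(t + 2); at t=-4 this is -48, so t increases.
s converges to its nearest critical value 2 (a local min of the s-part); t converges to -2. The iterate converges to (2, -2).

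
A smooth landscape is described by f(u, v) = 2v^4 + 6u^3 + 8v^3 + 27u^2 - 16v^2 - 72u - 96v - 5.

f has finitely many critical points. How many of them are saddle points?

f separates as a function of u plus a function of v, so ∇f=0 decouples.
∂f/∂u = 18(u - 1)(u + 4) = 0 at u ∈ {-4, 1}; ∂f/∂v = 8(v - 2)(v + 2)(v + 3) = 0 at v ∈ {-3, -2, 2}.
The Hessian is diagonal: diag(f_uu, f_vv). Second derivatives: f_uu(-4)=-90, f_uu(1)=90; f_vv(-3)=40, f_vv(-2)=-32, f_vv(2)=160.
Saddle points occur where the two diagonal entries have opposite signs: (-4, -3), (-4, 2), (1, -2). Count: 3.

3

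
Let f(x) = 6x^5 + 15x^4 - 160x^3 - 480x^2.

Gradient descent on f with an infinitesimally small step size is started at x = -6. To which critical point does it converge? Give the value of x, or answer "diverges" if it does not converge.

diverges

f'(x) = 30x(x - 4)(x + 2)(x + 4), so f'(-6) = 14400.
Gradient descent moves in the -f' direction, i.e. x is decreasing.
There is no critical point below x=-6, and f' keeps the same sign, so the iterate runs off to −∞.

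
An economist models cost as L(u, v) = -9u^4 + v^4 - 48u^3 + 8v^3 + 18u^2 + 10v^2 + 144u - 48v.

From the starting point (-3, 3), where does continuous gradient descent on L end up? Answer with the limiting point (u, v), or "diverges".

(-1, 1)

L is separable, so gradient descent decouples: u follows -∂L/∂u, v follows -∂L/∂v.
∂L/∂u = -36(u - 1)(u + 1)(u + 4); at u=-3 this is -288, so u increases.
∂L/∂v = 4(v - 1)(v + 3)(v + 4); at v=3 this is 336, so v decreases.
u converges to its nearest critical value -1 (a local min of the u-part); v converges to 1. The iterate converges to (-1, 1).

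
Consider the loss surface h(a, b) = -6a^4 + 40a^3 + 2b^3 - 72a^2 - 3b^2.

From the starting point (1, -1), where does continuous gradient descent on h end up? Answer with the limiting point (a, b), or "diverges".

diverges

h is separable, so gradient descent decouples: a follows -∂h/∂a, b follows -∂h/∂b.
∂h/∂a = -24a(a - 3)(a - 2); at a=1 this is -48, so a increases.
∂h/∂b = 6b(b - 1); at b=-1 this is 12, so b decreases.
The b-coordinate has no critical point in that direction and runs off to infinity.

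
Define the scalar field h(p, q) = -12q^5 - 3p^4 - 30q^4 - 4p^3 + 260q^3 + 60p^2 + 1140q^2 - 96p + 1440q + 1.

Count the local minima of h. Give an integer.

h separates as a function of p plus a function of q, so ∇h=0 decouples.
∂h/∂p = -12(p - 2)(p - 1)(p + 4) = 0 at p ∈ {-4, 1, 2}; ∂h/∂q = -60(q - 4)(q + 1)(q + 2)(q + 3) = 0 at q ∈ {-3, -2, -1, 4}.
The Hessian is diagonal: diag(h_pp, h_qq). Second derivatives: h_pp(-4)=-360, h_pp(1)=60, h_pp(2)=-72; h_qq(-3)=840, h_qq(-2)=-360, h_qq(-1)=600, h_qq(4)=-12600.
Local minima occur where both diagonal entries positive: (1, -3), (1, -1). Count: 2.

2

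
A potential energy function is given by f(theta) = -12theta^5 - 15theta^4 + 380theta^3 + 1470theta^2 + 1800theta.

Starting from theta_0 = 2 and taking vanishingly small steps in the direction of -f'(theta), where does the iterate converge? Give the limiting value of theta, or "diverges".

-1

f'(theta) = -60(theta - 5)(theta + 1)(theta + 2)(theta + 3), so f'(2) = 10800.
Gradient descent moves in the -f' direction, i.e. theta is decreasing.
The nearest critical point in that direction is theta = -1, where f'' = 720 > 0 (a local minimum). The iterate converges there.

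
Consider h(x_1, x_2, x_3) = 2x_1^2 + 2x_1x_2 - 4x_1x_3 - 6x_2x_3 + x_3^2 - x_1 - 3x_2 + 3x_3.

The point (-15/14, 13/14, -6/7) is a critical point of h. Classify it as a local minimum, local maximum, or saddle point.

saddle point

The Hessian is constant: H = [[4, 2, -4], [2, 0, -6], [-4, -6, 2]].
Leading principal minors: Δ₁ = 4, Δ₂ = -4, Δ₃ = -56.
The minors fit neither the all-positive nor the alternating-sign pattern, so H is indefinite: a saddle point.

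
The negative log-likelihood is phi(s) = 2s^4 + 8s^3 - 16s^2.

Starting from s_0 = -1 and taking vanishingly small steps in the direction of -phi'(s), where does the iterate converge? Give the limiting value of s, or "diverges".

phi'(s) = 8s(s - 1)(s + 4), so phi'(-1) = 48.
Gradient descent moves in the -phi' direction, i.e. s is decreasing.
The nearest critical point in that direction is s = -4, where phi'' = 160 > 0 (a local minimum). The iterate converges there.

-4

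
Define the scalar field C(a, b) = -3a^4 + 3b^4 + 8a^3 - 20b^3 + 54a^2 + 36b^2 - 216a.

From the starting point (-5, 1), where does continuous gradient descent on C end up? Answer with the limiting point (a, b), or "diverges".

diverges

C is separable, so gradient descent decouples: a follows -∂C/∂a, b follows -∂C/∂b.
∂C/∂a = -12(a - 3)(a - 2)(a + 3); at a=-5 this is 1344, so a decreases.
∂C/∂b = 12b(b - 3)(b - 2); at b=1 this is 24, so b decreases.
The a-coordinate has no critical point in that direction and runs off to infinity.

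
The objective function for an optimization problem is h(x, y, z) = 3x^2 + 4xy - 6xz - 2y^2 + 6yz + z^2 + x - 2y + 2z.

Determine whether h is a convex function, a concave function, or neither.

neither

h is quadratic, so its Hessian is the constant matrix H = [[6, 4, -6], [4, -4, 6], [-6, 6, 2]].
Leading principal minors: 6, -40, -440.
Neither pattern holds ⇒ H is indefinite ⇒ neither convex nor concave.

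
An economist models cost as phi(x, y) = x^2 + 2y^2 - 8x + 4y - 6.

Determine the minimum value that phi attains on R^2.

phi(x,y) separates as P(x) + Q(y) − 6, so its minimum is min P + min Q − 6.
P'(x) = 2x - 8 vanishes at x ∈ {4}; Q'(y) = 4y + 4 vanishes at y ∈ {-1}.
Local minima of P (where P''>0): P(4)=-16. Local minima of Q: Q(-1)=-2.
So the global minimum of phi is P(4) + Q(-1) − 6 = -16 − 2 − 6 = -24, attained at (4, -1).

-24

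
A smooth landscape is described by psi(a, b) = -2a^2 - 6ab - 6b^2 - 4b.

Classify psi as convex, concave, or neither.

psi is quadratic, so its Hessian is the constant matrix H = [[-4, -6], [-6, -12]].
det(H) = 12, tr(H) = -16.
det(H) > 0 and tr(H) < 0, so H is negative definite everywhere: concave.

concave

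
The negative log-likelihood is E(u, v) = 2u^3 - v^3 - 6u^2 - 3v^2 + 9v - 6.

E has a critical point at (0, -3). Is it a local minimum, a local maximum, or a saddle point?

The mixed partial ∂²E/∂u∂v is 0, so the Hessian at any point is diag(E_uu, E_vv) = diag(12(u - 1), -6(v + 1)).
At (0, -3): H = diag(-12, 12).
The eigenvalues have opposite signs, so H is indefinite: a saddle point.

saddle point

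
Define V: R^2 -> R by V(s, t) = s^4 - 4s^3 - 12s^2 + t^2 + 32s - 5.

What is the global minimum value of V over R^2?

-69

V(s,t) separates as P(s) + Q(t) − 5, so its minimum is min P + min Q − 5.
P'(s) = 4(s - 4)(s - 1)(s + 2) vanishes at s ∈ {-2, 1, 4}; Q'(t) = 2t vanishes at t ∈ {0}.
Local minima of P (where P''>0): P(-2)=-64, P(4)=-64. Local minima of Q: Q(0)=0.
So the global minimum of V is P(-2) + Q(0) − 5 = -64 + 0 − 5 = -69, attained at (-2, 0).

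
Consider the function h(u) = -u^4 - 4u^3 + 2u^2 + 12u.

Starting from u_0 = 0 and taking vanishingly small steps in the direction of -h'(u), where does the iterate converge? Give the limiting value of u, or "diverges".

h'(u) = -4(u - 1)(u + 1)(u + 3), so h'(0) = 12.
Gradient descent moves in the -h' direction, i.e. u is decreasing.
The nearest critical point in that direction is u = -1, where h'' = 16 > 0 (a local minimum). The iterate converges there.

-1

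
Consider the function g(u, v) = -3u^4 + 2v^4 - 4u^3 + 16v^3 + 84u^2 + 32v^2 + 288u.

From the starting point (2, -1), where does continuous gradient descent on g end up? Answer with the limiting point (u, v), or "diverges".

g is separable, so gradient descent decouples: u follows -∂g/∂u, v follows -∂g/∂v.
∂g/∂u = -12(u - 4)(u + 2)(u + 3); at u=2 this is 480, so u decreases.
∂g/∂v = 8v(v + 2)(v + 4); at v=-1 this is -24, so v increases.
u converges to its nearest critical value -2 (a local min of the u-part); v converges to 0. The iterate converges to (-2, 0).

(-2, 0)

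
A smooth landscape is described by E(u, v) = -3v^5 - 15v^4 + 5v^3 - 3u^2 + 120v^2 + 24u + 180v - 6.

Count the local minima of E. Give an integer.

E separates as a function of u plus a function of v, so ∇E=0 decouples.
∂E/∂u = -6(u - 4) = 0 at u ∈ {4}; ∂E/∂v = -15(v - 2)(v + 1)(v + 2)(v + 3) = 0 at v ∈ {-3, -2, -1, 2}.
The Hessian is diagonal: diag(E_uu, E_vv). Second derivatives: E_uu(4)=-6; E_vv(-3)=150, E_vv(-2)=-60, E_vv(-1)=90, E_vv(2)=-900.
Local minima occur where both diagonal entries positive: none. Count: 0.

0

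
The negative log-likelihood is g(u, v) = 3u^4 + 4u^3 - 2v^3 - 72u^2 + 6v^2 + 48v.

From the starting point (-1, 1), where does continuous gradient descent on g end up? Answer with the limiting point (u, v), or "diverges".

(-4, -2)

g is separable, so gradient descent decouples: u follows -∂g/∂u, v follows -∂g/∂v.
∂g/∂u = 12u(u - 3)(u + 4); at u=-1 this is 144, so u decreases.
∂g/∂v = -6(v - 4)(v + 2); at v=1 this is 54, so v decreases.
u converges to its nearest critical value -4 (a local min of the u-part); v converges to -2. The iterate converges to (-4, -2).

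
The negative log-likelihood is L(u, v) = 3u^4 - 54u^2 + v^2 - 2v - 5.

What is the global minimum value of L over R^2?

L(u,v) separates as P(u) + Q(v) − 5, so its minimum is min P + min Q − 5.
P'(u) = 12u(u - 3)(u + 3) vanishes at u ∈ {-3, 0, 3}; Q'(v) = 2v - 2 vanishes at v ∈ {1}.
Local minima of P (where P''>0): P(-3)=-243, P(3)=-243. Local minima of Q: Q(1)=-1.
So the global minimum of L is P(-3) + Q(1) − 5 = -243 − 1 − 5 = -249, attained at (-3, 1).

-249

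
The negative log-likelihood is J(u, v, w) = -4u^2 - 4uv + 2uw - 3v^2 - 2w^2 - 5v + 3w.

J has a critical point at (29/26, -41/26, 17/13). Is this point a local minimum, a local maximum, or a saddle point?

local maximum

The Hessian is constant: H = [[-8, -4, 2], [-4, -6, 0], [2, 0, -4]].
Leading principal minors: Δ₁ = -8, Δ₂ = 32, Δ₃ = -104.
The minors alternate sign starting negative (−, +, −), so H is negative definite: a local maximum.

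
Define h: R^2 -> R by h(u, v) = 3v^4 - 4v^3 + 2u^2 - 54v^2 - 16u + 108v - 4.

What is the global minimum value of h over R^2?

-495

h(u,v) separates as P(u) + Q(v) − 4, so its minimum is min P + min Q − 4.
P'(u) = 4u - 16 vanishes at u ∈ {4}; Q'(v) = 12(v - 3)(v - 1)(v + 3) vanishes at v ∈ {-3, 1, 3}.
Local minima of P (where P''>0): P(4)=-32. Local minima of Q: Q(-3)=-459, Q(3)=-27.
So the global minimum of h is P(4) + Q(-3) − 4 = -32 − 459 − 4 = -495, attained at (4, -3).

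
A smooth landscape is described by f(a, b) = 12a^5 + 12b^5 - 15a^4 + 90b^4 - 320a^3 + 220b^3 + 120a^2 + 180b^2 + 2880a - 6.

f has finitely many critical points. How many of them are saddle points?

8

f separates as a function of a plus a function of b, so ∇f=0 decouples.
∂f/∂a = 60(a - 4)(a - 2)(a + 2)(a + 3) = 0 at a ∈ {-3, -2, 2, 4}; ∂f/∂b = 60b(b + 1)(b + 2)(b + 3) = 0 at b ∈ {-3, -2, -1, 0}.
The Hessian is diagonal: diag(f_aa, f_bb). Second derivatives: f_aa(-3)=-2100, f_aa(-2)=1440, f_aa(2)=-2400, f_aa(4)=5040; f_bb(-3)=-360, f_bb(-2)=120, f_bb(-1)=-120, f_bb(0)=360.
Saddle points occur where the two diagonal entries have opposite signs: (-3, -2), (-3, 0), (-2, -3), (-2, -1), (2, -2), (2, 0), (4, -3), (4, -1). Count: 8.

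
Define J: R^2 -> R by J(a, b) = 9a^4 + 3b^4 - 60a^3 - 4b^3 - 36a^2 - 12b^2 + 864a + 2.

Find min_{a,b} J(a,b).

-1278

J(a,b) separates as P(a) + Q(b) + 2, so its minimum is min P + min Q + 2.
P'(a) = 36(a - 4)(a - 3)(a + 2) vanishes at a ∈ {-2, 3, 4}; Q'(b) = 12b(b - 2)(b + 1) vanishes at b ∈ {-1, 0, 2}.
Local minima of P (where P''>0): P(-2)=-1248, P(4)=1344. Local minima of Q: Q(-1)=-5, Q(2)=-32.
So the global minimum of J is P(-2) + Q(2) + 2 = -1248 − 32 + 2 = -1278, attained at (-2, 2).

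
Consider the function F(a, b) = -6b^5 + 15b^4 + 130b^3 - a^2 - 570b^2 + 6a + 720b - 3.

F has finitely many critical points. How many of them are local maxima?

F separates as a function of a plus a function of b, so ∇F=0 decouples.
∂F/∂a = -2(a - 3) = 0 at a ∈ {3}; ∂F/∂b = -30(b - 3)(b - 2)(b - 1)(b + 4) = 0 at b ∈ {-4, 1, 2, 3}.
The Hessian is diagonal: diag(F_aa, F_bb). Second derivatives: F_aa(3)=-2; F_bb(-4)=6300, F_bb(1)=-300, F_bb(2)=180, F_bb(3)=-420.
Local maxima occur where both diagonal entries negative: (3, 1), (3, 3). Count: 2.

2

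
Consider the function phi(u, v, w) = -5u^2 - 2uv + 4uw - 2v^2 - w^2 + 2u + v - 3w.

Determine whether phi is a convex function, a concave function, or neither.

phi is quadratic, so its Hessian is the constant matrix H = [[-10, -2, 4], [-2, -4, 0], [4, 0, -2]].
Leading principal minors: -10, 36, -8.
Signs alternate −, +, − ⇒ H ≺ 0 ⇒ concave.

concave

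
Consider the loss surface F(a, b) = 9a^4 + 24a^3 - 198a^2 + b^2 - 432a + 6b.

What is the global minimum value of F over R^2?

F(a,b) separates as P(a) + Q(b), so its minimum is min P + min Q.
P'(a) = 36(a - 3)(a + 1)(a + 4) vanishes at a ∈ {-4, -1, 3}; Q'(b) = 2b + 6 vanishes at b ∈ {-3}.
Local minima of P (where P''>0): P(-4)=-672, P(3)=-1701. Local minima of Q: Q(-3)=-9.
So the global minimum of F is P(3) + Q(-3) = -1701 − 9 = -1710, attained at (3, -3).

-1710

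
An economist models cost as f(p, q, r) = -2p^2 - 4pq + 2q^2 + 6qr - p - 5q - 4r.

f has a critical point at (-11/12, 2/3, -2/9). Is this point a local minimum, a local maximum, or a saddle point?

saddle point

The Hessian is constant: H = [[-4, -4, 0], [-4, 4, 6], [0, 6, 0]].
Leading principal minors: Δ₁ = -4, Δ₂ = -32, Δ₃ = 144.
The minors fit neither the all-positive nor the alternating-sign pattern, so H is indefinite: a saddle point.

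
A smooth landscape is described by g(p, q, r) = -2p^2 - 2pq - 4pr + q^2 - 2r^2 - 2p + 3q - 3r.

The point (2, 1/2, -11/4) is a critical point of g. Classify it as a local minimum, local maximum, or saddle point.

The Hessian is constant: H = [[-4, -2, -4], [-2, 2, 0], [-4, 0, -4]].
Leading principal minors: Δ₁ = -4, Δ₂ = -12, Δ₃ = 16.
The minors fit neither the all-positive nor the alternating-sign pattern, so H is indefinite: a saddle point.

saddle point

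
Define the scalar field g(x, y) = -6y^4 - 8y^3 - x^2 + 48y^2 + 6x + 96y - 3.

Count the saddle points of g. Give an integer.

g separates as a function of x plus a function of y, so ∇g=0 decouples.
∂g/∂x = -2(x - 3) = 0 at x ∈ {3}; ∂g/∂y = -24(y - 2)(y + 1)(y + 2) = 0 at y ∈ {-2, -1, 2}.
The Hessian is diagonal: diag(g_xx, g_yy). Second derivatives: g_xx(3)=-2; g_yy(-2)=-96, g_yy(-1)=72, g_yy(2)=-288.
Saddle points occur where the two diagonal entries have opposite signs: (3, -1). Count: 1.

1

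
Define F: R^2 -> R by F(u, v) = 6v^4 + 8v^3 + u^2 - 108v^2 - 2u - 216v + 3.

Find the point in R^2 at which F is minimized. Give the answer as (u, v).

(1, 3)

F(u,v) separates as P(u) + Q(v) + 3, so its minimum is min P + min Q + 3.
P'(u) = 2u - 2 vanishes at u ∈ {1}; Q'(v) = 24(v - 3)(v + 1)(v + 3) vanishes at v ∈ {-3, -1, 3}.
Local minima of P (where P''>0): P(1)=-1. Local minima of Q: Q(-3)=-54, Q(3)=-918.
So the global minimum of F is P(1) + Q(3) + 3 = -1 − 918 + 3 = -916, attained at (1, 3).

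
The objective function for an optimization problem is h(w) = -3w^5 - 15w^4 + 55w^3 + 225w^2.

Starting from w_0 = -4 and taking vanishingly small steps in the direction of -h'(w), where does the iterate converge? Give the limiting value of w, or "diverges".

h'(w) = -15w(w - 3)(w + 2)(w + 5), so h'(-4) = 840.
Gradient descent moves in the -h' direction, i.e. w is decreasing.
The nearest critical point in that direction is w = -5, where h'' = 1800 > 0 (a local minimum). The iterate converges there.

-5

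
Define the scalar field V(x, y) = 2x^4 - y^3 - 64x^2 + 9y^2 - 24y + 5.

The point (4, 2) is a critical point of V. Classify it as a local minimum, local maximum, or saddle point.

The mixed partial ∂²V/∂x∂y is 0, so the Hessian at any point is diag(V_xx, V_yy) = diag(8(3x^2 - 16), 6(-y + 3)).
At (4, 2): H = diag(256, 6).
Both eigenvalues are positive, so H is positive definite: a local minimum.

local minimum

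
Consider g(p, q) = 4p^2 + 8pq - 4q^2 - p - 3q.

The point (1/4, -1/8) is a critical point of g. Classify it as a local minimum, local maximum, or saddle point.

The Hessian of g is constant: H = [[8, 8], [8, -8]].
det(H) = 8·(-8) − 8² = -128.
Since det(H) < 0, H is indefinite and the critical point is a saddle point.

saddle point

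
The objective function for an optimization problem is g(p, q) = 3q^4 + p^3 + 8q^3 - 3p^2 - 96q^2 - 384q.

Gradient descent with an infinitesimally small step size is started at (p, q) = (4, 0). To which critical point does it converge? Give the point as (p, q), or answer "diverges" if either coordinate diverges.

(2, 4)

g is separable, so gradient descent decouples: p follows -∂g/∂p, q follows -∂g/∂q.
∂g/∂p = 3p(p - 2); at p=4 this is 24, so p decreases.
∂g/∂q = 12(q - 4)(q + 2)(q + 4); at q=0 this is -384, so q increases.
p converges to its nearest critical value 2 (a local min of the p-part); q converges to 4. The iterate converges to (2, 4).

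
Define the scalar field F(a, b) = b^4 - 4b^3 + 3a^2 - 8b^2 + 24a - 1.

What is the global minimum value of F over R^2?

F(a,b) separates as P(a) + Q(b) − 1, so its minimum is min P + min Q − 1.
P'(a) = 6a + 24 vanishes at a ∈ {-4}; Q'(b) = 4b(b - 4)(b + 1) vanishes at b ∈ {-1, 0, 4}.
Local minima of P (where P''>0): P(-4)=-48. Local minima of Q: Q(-1)=-3, Q(4)=-128.
So the global minimum of F is P(-4) + Q(4) − 1 = -48 − 128 − 1 = -177, attained at (-4, 4).

-177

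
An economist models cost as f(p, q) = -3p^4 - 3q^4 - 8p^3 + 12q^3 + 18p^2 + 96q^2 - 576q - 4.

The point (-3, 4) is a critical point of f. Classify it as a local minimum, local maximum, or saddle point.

The mixed partial ∂²f/∂p∂q is 0, so the Hessian at any point is diag(f_pp, f_qq) = diag(12(-3p^2 - 4p + 3), 12(-3q^2 + 6q + 16)).
At (-3, 4): H = diag(-144, -96).
Both eigenvalues are negative, so H is negative definite: a local maximum.

local maximum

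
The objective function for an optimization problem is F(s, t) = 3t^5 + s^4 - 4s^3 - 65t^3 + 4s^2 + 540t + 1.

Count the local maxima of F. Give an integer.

F separates as a function of s plus a function of t, so ∇F=0 decouples.
∂F/∂s = 4s(s - 2)(s - 1) = 0 at s ∈ {0, 1, 2}; ∂F/∂t = 15(t - 3)(t - 2)(t + 2)(t + 3) = 0 at t ∈ {-3, -2, 2, 3}.
The Hessian is diagonal: diag(F_ss, F_tt). Second derivatives: F_ss(0)=8, F_ss(1)=-4, F_ss(2)=8; F_tt(-3)=-450, F_tt(-2)=300, F_tt(2)=-300, F_tt(3)=450.
Local maxima occur where both diagonal entries negative: (1, -3), (1, 2). Count: 2.

2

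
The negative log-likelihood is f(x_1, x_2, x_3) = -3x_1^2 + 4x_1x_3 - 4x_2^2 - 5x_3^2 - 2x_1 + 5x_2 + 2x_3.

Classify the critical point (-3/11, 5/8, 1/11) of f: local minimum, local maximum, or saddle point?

The Hessian is constant: H = [[-6, 0, 4], [0, -8, 0], [4, 0, -10]].
Leading principal minors: Δ₁ = -6, Δ₂ = 48, Δ₃ = -352.
The minors alternate sign starting negative (−, +, −), so H is negative definite: a local maximum.

local maximum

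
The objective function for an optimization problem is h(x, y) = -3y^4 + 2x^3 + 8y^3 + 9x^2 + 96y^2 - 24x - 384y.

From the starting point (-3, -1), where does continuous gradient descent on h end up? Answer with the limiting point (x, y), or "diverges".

(1, 2)

h is separable, so gradient descent decouples: x follows -∂h/∂x, y follows -∂h/∂y.
∂h/∂x = 6(x - 1)(x + 4); at x=-3 this is -24, so x increases.
∂h/∂y = -12(y - 4)(y - 2)(y + 4); at y=-1 this is -540, so y increases.
x converges to its nearest critical value 1 (a local min of the x-part); y converges to 2. The iterate converges to (1, 2).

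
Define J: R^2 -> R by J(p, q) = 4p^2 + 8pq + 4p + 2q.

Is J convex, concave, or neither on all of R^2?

neither

J is quadratic, so its Hessian is the constant matrix H = [[8, 8], [8, 0]].
det(H) = -64, tr(H) = 8.
det(H) < 0, so H is indefinite: neither convex nor concave.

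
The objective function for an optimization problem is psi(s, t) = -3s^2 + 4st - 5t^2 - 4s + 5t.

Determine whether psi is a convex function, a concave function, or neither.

concave

psi is quadratic, so its Hessian is the constant matrix H = [[-6, 4], [4, -10]].
det(H) = 44, tr(H) = -16.
det(H) > 0 and tr(H) < 0, so H is negative definite everywhere: concave.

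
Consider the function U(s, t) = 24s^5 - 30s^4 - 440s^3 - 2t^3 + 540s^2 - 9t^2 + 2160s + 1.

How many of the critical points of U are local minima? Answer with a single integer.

U separates as a function of s plus a function of t, so ∇U=0 decouples.
∂U/∂s = 120(s - 3)(s - 2)(s + 1)(s + 3) = 0 at s ∈ {-3, -1, 2, 3}; ∂U/∂t = -6t(t + 3) = 0 at t ∈ {-3, 0}.
The Hessian is diagonal: diag(U_ss, U_tt). Second derivatives: U_ss(-3)=-7200, U_ss(-1)=2880, U_ss(2)=-1800, U_ss(3)=2880; U_tt(-3)=18, U_tt(0)=-18.
Local minima occur where both diagonal entries positive: (-1, -3), (3, -3). Count: 2.

2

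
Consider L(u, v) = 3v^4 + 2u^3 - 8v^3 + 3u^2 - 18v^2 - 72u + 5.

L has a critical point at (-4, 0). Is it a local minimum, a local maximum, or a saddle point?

local maximum

The mixed partial ∂²L/∂u∂v is 0, so the Hessian at any point is diag(L_uu, L_vv) = diag(6(2u + 1), 12(3v^2 - 4v - 3)).
At (-4, 0): H = diag(-42, -36).
Both eigenvalues are negative, so H is negative definite: a local maximum.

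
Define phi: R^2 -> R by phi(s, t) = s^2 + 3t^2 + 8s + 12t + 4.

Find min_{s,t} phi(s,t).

phi(s,t) separates as P(s) + Q(t) + 4, so its minimum is min P + min Q + 4.
P'(s) = 2s + 8 vanishes at s ∈ {-4}; Q'(t) = 6(t + 2) vanishes at t ∈ {-2}.
Local minima of P (where P''>0): P(-4)=-16. Local minima of Q: Q(-2)=-12.
So the global minimum of phi is P(-4) + Q(-2) + 4 = -16 − 12 + 4 = -24, attained at (-4, -2).

-24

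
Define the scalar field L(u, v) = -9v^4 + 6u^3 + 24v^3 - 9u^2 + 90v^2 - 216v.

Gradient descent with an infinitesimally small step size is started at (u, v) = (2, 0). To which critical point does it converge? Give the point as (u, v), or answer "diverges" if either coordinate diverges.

(1, 1)

L is separable, so gradient descent decouples: u follows -∂L/∂u, v follows -∂L/∂v.
∂L/∂u = 18u(u - 1); at u=2 this is 36, so u decreases.
∂L/∂v = -36(v - 3)(v - 1)(v + 2); at v=0 this is -216, so v increases.
u converges to its nearest critical value 1 (a local min of the u-part); v converges to 1. The iterate converges to (1, 1).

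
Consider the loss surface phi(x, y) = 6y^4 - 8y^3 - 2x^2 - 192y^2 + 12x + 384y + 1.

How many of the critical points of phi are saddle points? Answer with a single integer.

2

phi separates as a function of x plus a function of y, so ∇phi=0 decouples.
∂phi/∂x = -4(x - 3) = 0 at x ∈ {3}; ∂phi/∂y = 24(y - 4)(y - 1)(y + 4) = 0 at y ∈ {-4, 1, 4}.
The Hessian is diagonal: diag(phi_xx, phi_yy). Second derivatives: phi_xx(3)=-4; phi_yy(-4)=960, phi_yy(1)=-360, phi_yy(4)=576.
Saddle points occur where the two diagonal entries have opposite signs: (3, -4), (3, 4). Count: 2.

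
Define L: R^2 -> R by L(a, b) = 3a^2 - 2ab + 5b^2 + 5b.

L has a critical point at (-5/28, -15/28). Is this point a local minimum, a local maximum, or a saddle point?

local minimum

The Hessian of L is constant: H = [[6, -2], [-2, 10]].
det(H) = 6·10 − (-2)² = 56.
det(H) > 0 and tr(H) = 16 > 0, so H is positive definite and the point is a local minimum.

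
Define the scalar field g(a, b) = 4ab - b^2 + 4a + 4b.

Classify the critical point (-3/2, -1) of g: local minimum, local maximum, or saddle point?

The Hessian of g is constant: H = [[0, 4], [4, -2]].
det(H) = 0·(-2) − 4² = -16.
Since det(H) < 0, H is indefinite and the critical point is a saddle point.

saddle point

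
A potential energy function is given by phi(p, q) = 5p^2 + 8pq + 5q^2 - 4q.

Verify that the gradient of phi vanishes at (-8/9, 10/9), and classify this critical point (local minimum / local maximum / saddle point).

∇phi = (10p + 8q, 8p + 10q - 4); substituting (-8/9, 10/9) gives ∇phi = (0, 0), so (-8/9, 10/9) is indeed a critical point.
The Hessian of phi is constant: H = [[10, 8], [8, 10]].
det(H) = 10·10 − 8² = 36.
det(H) > 0 and tr(H) = 20 > 0, so H is positive definite and the point is a local minimum.

local minimum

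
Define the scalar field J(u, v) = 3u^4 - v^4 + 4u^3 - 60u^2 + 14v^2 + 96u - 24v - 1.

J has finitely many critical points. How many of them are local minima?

2

J separates as a function of u plus a function of v, so ∇J=0 decouples.
∂J/∂u = 12(u - 2)(u - 1)(u + 4) = 0 at u ∈ {-4, 1, 2}; ∂J/∂v = -4(v - 2)(v - 1)(v + 3) = 0 at v ∈ {-3, 1, 2}.
The Hessian is diagonal: diag(J_uu, J_vv). Second derivatives: J_uu(-4)=360, J_uu(1)=-60, J_uu(2)=72; J_vv(-3)=-80, J_vv(1)=16, J_vv(2)=-20.
Local minima occur where both diagonal entries positive: (-4, 1), (2, 1). Count: 2.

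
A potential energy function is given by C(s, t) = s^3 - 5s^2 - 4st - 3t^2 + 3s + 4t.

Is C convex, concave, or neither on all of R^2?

neither

The term s^3 is cubic, so the Hessian is not constant.
∂²C/∂s² = 6s - 10, which takes both signs as s varies (negative for sufficiently negative s). A diagonal entry of the Hessian changing sign means the Hessian is neither positive- nor negative-semidefinite on all of R^2.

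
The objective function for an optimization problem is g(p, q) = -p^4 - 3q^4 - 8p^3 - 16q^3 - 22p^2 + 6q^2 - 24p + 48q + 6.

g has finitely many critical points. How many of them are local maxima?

g separates as a function of p plus a function of q, so ∇g=0 decouples.
∂g/∂p = -4(p + 1)(p + 2)(p + 3) = 0 at p ∈ {-3, -2, -1}; ∂g/∂q = -12(q - 1)(q + 1)(q + 4) = 0 at q ∈ {-4, -1, 1}.
The Hessian is diagonal: diag(g_pp, g_qq). Second derivatives: g_pp(-3)=-8, g_pp(-2)=4, g_pp(-1)=-8; g_qq(-4)=-180, g_qq(-1)=72, g_qq(1)=-120.
Local maxima occur where both diagonal entries negative: (-3, -4), (-3, 1), (-1, -4), (-1, 1). Count: 4.

4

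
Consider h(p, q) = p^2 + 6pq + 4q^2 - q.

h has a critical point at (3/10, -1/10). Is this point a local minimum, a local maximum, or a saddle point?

saddle point

The Hessian of h is constant: H = [[2, 6], [6, 8]].
det(H) = 2·8 − 6² = -20.
Since det(H) < 0, H is indefinite and the critical point is a saddle point.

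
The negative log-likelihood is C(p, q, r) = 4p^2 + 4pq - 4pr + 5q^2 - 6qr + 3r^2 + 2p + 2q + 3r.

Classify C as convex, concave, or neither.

convex

C is quadratic, so its Hessian is the constant matrix H = [[8, 4, -4], [4, 10, -6], [-4, -6, 6]].
Leading principal minors: 8, 64, 128.
All positive ⇒ H ≻ 0 ⇒ convex.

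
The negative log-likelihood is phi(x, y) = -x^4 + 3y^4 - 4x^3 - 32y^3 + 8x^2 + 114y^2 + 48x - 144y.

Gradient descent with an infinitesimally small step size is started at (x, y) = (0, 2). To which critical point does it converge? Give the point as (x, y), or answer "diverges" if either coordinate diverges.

phi is separable, so gradient descent decouples: x follows -∂phi/∂x, y follows -∂phi/∂y.
∂phi/∂x = -4(x - 2)(x + 2)(x + 3); at x=0 this is 48, so x decreases.
∂phi/∂y = 12(y - 4)(y - 3)(y - 1); at y=2 this is 24, so y decreases.
x converges to its nearest critical value -2 (a local min of the x-part); y converges to 1. The iterate converges to (-2, 1).

(-2, 1)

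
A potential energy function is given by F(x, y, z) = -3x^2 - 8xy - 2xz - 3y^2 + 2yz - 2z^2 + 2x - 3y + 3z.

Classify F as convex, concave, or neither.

neither

F is quadratic, so its Hessian is the constant matrix H = [[-6, -8, -2], [-8, -6, 2], [-2, 2, -4]].
Leading principal minors: -6, -28, 224.
Neither pattern holds ⇒ H is indefinite ⇒ neither convex nor concave.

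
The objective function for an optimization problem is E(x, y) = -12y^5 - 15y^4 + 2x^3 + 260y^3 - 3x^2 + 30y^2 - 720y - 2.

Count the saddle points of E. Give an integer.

E separates as a function of x plus a function of y, so ∇E=0 decouples.
∂E/∂x = 6x(x - 1) = 0 at x ∈ {0, 1}; ∂E/∂y = -60(y - 3)(y - 1)(y + 1)(y + 4) = 0 at y ∈ {-4, -1, 1, 3}.
The Hessian is diagonal: diag(E_xx, E_yy). Second derivatives: E_xx(0)=-6, E_xx(1)=6; E_yy(-4)=6300, E_yy(-1)=-1440, E_yy(1)=1200, E_yy(3)=-3360.
Saddle points occur where the two diagonal entries have opposite signs: (0, -4), (0, 1), (1, -1), (1, 3). Count: 4.

4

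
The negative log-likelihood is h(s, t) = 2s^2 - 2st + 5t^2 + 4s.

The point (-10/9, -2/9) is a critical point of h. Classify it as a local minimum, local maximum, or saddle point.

local minimum

The Hessian of h is constant: H = [[4, -2], [-2, 10]].
det(H) = 4·10 − (-2)² = 36.
det(H) > 0 and tr(H) = 14 > 0, so H is positive definite and the point is a local minimum.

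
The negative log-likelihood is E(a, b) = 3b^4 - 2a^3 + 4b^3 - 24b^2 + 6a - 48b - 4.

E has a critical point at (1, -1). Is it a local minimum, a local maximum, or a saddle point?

local maximum

The mixed partial ∂²E/∂a∂b is 0, so the Hessian at any point is diag(E_aa, E_bb) = diag(-12a, 12(3b^2 + 2b - 4)).
At (1, -1): H = diag(-12, -36).
Both eigenvalues are negative, so H is negative definite: a local maximum.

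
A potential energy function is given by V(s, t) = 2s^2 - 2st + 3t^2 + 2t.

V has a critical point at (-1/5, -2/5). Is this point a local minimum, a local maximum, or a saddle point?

local minimum

The Hessian of V is constant: H = [[4, -2], [-2, 6]].
det(H) = 4·6 − (-2)² = 20.
det(H) > 0 and tr(H) = 10 > 0, so H is positive definite and the point is a local minimum.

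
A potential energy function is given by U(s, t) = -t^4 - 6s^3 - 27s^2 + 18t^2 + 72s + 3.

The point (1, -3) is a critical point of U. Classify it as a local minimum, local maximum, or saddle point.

The mixed partial ∂²U/∂s∂t is 0, so the Hessian at any point is diag(U_ss, U_tt) = diag(-18(2s + 3), 12(-t^2 + 3)).
At (1, -3): H = diag(-90, -72).
Both eigenvalues are negative, so H is negative definite: a local maximum.

local maximum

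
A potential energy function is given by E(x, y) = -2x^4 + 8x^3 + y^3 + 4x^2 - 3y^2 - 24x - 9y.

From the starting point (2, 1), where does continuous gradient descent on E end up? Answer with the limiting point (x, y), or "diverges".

E is separable, so gradient descent decouples: x follows -∂E/∂x, y follows -∂E/∂y.
∂E/∂x = -8(x - 3)(x - 1)(x + 1); at x=2 this is 24, so x decreases.
∂E/∂y = 3(y - 3)(y + 1); at y=1 this is -12, so y increases.
x converges to its nearest critical value 1 (a local min of the x-part); y converges to 3. The iterate converges to (1, 3).

(1, 3)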